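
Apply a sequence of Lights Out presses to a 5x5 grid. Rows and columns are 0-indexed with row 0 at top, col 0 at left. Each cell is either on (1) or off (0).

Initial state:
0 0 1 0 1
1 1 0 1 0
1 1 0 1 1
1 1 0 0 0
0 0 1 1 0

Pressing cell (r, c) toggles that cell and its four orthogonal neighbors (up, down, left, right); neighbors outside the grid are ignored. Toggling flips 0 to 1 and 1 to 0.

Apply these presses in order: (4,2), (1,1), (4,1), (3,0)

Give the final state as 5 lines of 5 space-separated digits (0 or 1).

After press 1 at (4,2):
0 0 1 0 1
1 1 0 1 0
1 1 0 1 1
1 1 1 0 0
0 1 0 0 0

After press 2 at (1,1):
0 1 1 0 1
0 0 1 1 0
1 0 0 1 1
1 1 1 0 0
0 1 0 0 0

After press 3 at (4,1):
0 1 1 0 1
0 0 1 1 0
1 0 0 1 1
1 0 1 0 0
1 0 1 0 0

After press 4 at (3,0):
0 1 1 0 1
0 0 1 1 0
0 0 0 1 1
0 1 1 0 0
0 0 1 0 0

Answer: 0 1 1 0 1
0 0 1 1 0
0 0 0 1 1
0 1 1 0 0
0 0 1 0 0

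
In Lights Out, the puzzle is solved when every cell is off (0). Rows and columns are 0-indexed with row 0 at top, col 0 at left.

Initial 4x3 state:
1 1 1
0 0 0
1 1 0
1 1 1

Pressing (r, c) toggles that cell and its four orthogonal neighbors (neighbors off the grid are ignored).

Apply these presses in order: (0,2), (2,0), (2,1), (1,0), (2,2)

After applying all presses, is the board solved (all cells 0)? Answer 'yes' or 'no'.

After press 1 at (0,2):
1 0 0
0 0 1
1 1 0
1 1 1

After press 2 at (2,0):
1 0 0
1 0 1
0 0 0
0 1 1

After press 3 at (2,1):
1 0 0
1 1 1
1 1 1
0 0 1

After press 4 at (1,0):
0 0 0
0 0 1
0 1 1
0 0 1

After press 5 at (2,2):
0 0 0
0 0 0
0 0 0
0 0 0

Lights still on: 0

Answer: yes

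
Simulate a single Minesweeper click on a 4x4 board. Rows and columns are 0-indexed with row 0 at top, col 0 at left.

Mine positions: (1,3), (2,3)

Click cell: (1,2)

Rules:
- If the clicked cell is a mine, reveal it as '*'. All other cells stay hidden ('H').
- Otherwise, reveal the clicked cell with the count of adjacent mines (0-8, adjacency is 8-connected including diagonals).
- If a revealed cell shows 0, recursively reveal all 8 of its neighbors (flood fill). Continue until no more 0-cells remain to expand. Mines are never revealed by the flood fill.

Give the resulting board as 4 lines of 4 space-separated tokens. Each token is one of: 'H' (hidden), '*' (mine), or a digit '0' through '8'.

H H H H
H H 2 H
H H H H
H H H H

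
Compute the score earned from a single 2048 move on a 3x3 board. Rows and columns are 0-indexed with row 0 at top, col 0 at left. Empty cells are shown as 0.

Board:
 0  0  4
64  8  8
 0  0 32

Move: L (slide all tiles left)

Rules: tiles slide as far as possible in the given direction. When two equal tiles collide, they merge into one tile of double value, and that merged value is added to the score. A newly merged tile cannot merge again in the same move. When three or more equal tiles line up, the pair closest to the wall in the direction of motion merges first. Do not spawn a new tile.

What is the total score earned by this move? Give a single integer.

Slide left:
row 0: [0, 0, 4] -> [4, 0, 0]  score +0 (running 0)
row 1: [64, 8, 8] -> [64, 16, 0]  score +16 (running 16)
row 2: [0, 0, 32] -> [32, 0, 0]  score +0 (running 16)
Board after move:
 4  0  0
64 16  0
32  0  0

Answer: 16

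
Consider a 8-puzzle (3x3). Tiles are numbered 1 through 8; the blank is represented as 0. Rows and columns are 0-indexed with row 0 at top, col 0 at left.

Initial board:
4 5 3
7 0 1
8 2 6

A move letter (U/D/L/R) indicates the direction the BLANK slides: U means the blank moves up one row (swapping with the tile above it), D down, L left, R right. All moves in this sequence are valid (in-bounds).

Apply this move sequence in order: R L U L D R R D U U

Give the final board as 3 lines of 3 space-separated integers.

Answer: 7 4 0
5 1 3
8 2 6

Derivation:
After move 1 (R):
4 5 3
7 1 0
8 2 6

After move 2 (L):
4 5 3
7 0 1
8 2 6

After move 3 (U):
4 0 3
7 5 1
8 2 6

After move 4 (L):
0 4 3
7 5 1
8 2 6

After move 5 (D):
7 4 3
0 5 1
8 2 6

After move 6 (R):
7 4 3
5 0 1
8 2 6

After move 7 (R):
7 4 3
5 1 0
8 2 6

After move 8 (D):
7 4 3
5 1 6
8 2 0

After move 9 (U):
7 4 3
5 1 0
8 2 6

After move 10 (U):
7 4 0
5 1 3
8 2 6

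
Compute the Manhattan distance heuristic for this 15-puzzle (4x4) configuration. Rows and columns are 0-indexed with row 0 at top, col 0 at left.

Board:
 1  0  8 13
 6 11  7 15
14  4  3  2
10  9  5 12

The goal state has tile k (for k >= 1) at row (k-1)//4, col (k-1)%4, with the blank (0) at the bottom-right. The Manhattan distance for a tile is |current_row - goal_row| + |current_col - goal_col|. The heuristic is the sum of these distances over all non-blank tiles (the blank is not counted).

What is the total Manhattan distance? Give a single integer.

Answer: 35

Derivation:
Tile 1: (0,0)->(0,0) = 0
Tile 8: (0,2)->(1,3) = 2
Tile 13: (0,3)->(3,0) = 6
Tile 6: (1,0)->(1,1) = 1
Tile 11: (1,1)->(2,2) = 2
Tile 7: (1,2)->(1,2) = 0
Tile 15: (1,3)->(3,2) = 3
Tile 14: (2,0)->(3,1) = 2
Tile 4: (2,1)->(0,3) = 4
Tile 3: (2,2)->(0,2) = 2
Tile 2: (2,3)->(0,1) = 4
Tile 10: (3,0)->(2,1) = 2
Tile 9: (3,1)->(2,0) = 2
Tile 5: (3,2)->(1,0) = 4
Tile 12: (3,3)->(2,3) = 1
Sum: 0 + 2 + 6 + 1 + 2 + 0 + 3 + 2 + 4 + 2 + 4 + 2 + 2 + 4 + 1 = 35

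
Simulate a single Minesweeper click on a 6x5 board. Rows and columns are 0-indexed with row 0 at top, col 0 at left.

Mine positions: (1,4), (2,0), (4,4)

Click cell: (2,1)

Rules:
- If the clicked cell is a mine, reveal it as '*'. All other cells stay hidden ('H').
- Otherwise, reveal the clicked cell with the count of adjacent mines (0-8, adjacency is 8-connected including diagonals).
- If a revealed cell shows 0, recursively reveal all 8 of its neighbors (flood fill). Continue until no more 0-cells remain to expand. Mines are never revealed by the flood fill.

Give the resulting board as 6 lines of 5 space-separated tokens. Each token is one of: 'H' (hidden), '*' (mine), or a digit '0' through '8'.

H H H H H
H H H H H
H 1 H H H
H H H H H
H H H H H
H H H H H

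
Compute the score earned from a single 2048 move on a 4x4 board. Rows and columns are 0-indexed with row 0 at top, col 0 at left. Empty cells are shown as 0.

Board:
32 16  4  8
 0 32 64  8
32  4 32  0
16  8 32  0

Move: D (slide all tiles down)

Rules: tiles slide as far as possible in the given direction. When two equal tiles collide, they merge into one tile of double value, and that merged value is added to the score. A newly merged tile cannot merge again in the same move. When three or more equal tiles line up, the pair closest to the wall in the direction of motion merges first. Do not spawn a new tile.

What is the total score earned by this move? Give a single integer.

Slide down:
col 0: [32, 0, 32, 16] -> [0, 0, 64, 16]  score +64 (running 64)
col 1: [16, 32, 4, 8] -> [16, 32, 4, 8]  score +0 (running 64)
col 2: [4, 64, 32, 32] -> [0, 4, 64, 64]  score +64 (running 128)
col 3: [8, 8, 0, 0] -> [0, 0, 0, 16]  score +16 (running 144)
Board after move:
 0 16  0  0
 0 32  4  0
64  4 64  0
16  8 64 16

Answer: 144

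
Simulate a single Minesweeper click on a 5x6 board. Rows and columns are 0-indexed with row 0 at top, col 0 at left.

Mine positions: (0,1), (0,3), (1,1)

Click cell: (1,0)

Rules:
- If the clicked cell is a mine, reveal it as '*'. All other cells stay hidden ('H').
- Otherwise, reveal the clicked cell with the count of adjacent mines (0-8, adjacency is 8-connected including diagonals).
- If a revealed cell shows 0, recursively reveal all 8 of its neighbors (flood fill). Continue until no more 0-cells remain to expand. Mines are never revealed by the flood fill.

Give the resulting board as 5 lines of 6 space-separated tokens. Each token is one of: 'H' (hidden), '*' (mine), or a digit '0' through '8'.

H H H H H H
2 H H H H H
H H H H H H
H H H H H H
H H H H H H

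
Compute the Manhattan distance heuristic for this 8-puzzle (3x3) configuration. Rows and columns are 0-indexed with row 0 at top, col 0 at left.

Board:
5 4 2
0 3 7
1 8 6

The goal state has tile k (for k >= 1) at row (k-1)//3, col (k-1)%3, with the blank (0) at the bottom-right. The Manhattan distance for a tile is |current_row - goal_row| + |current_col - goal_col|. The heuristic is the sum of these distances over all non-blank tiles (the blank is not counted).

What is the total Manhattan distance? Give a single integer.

Answer: 13

Derivation:
Tile 5: at (0,0), goal (1,1), distance |0-1|+|0-1| = 2
Tile 4: at (0,1), goal (1,0), distance |0-1|+|1-0| = 2
Tile 2: at (0,2), goal (0,1), distance |0-0|+|2-1| = 1
Tile 3: at (1,1), goal (0,2), distance |1-0|+|1-2| = 2
Tile 7: at (1,2), goal (2,0), distance |1-2|+|2-0| = 3
Tile 1: at (2,0), goal (0,0), distance |2-0|+|0-0| = 2
Tile 8: at (2,1), goal (2,1), distance |2-2|+|1-1| = 0
Tile 6: at (2,2), goal (1,2), distance |2-1|+|2-2| = 1
Sum: 2 + 2 + 1 + 2 + 3 + 2 + 0 + 1 = 13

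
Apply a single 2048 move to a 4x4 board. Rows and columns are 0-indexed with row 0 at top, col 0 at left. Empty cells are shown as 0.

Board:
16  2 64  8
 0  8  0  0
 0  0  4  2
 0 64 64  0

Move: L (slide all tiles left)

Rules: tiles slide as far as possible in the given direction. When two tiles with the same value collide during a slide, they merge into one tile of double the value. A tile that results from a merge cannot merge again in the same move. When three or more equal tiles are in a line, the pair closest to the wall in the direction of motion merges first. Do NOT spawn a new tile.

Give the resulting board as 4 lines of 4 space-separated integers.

Answer:  16   2  64   8
  8   0   0   0
  4   2   0   0
128   0   0   0

Derivation:
Slide left:
row 0: [16, 2, 64, 8] -> [16, 2, 64, 8]
row 1: [0, 8, 0, 0] -> [8, 0, 0, 0]
row 2: [0, 0, 4, 2] -> [4, 2, 0, 0]
row 3: [0, 64, 64, 0] -> [128, 0, 0, 0]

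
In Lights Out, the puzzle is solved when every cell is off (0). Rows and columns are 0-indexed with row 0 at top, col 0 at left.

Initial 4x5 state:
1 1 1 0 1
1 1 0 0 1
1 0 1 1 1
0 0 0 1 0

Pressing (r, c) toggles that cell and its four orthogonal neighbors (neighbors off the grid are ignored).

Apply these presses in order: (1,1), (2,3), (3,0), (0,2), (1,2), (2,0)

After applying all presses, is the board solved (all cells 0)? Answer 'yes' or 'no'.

Answer: no

Derivation:
After press 1 at (1,1):
1 0 1 0 1
0 0 1 0 1
1 1 1 1 1
0 0 0 1 0

After press 2 at (2,3):
1 0 1 0 1
0 0 1 1 1
1 1 0 0 0
0 0 0 0 0

After press 3 at (3,0):
1 0 1 0 1
0 0 1 1 1
0 1 0 0 0
1 1 0 0 0

After press 4 at (0,2):
1 1 0 1 1
0 0 0 1 1
0 1 0 0 0
1 1 0 0 0

After press 5 at (1,2):
1 1 1 1 1
0 1 1 0 1
0 1 1 0 0
1 1 0 0 0

After press 6 at (2,0):
1 1 1 1 1
1 1 1 0 1
1 0 1 0 0
0 1 0 0 0

Lights still on: 12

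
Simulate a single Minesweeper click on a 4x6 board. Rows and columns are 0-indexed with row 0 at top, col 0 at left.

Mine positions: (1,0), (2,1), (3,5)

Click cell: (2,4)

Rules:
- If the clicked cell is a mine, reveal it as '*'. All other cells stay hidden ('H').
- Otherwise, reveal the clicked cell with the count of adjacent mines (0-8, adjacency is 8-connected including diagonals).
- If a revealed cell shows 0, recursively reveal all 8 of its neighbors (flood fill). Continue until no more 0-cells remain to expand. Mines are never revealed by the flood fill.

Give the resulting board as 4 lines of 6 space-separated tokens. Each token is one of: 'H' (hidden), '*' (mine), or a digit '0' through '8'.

H H H H H H
H H H H H H
H H H H 1 H
H H H H H H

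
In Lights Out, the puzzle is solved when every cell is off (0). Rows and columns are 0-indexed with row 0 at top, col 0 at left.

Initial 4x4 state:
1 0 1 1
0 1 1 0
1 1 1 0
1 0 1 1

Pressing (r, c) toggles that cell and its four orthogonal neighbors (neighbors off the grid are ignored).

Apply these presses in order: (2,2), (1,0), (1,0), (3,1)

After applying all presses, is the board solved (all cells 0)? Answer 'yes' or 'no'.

After press 1 at (2,2):
1 0 1 1
0 1 0 0
1 0 0 1
1 0 0 1

After press 2 at (1,0):
0 0 1 1
1 0 0 0
0 0 0 1
1 0 0 1

After press 3 at (1,0):
1 0 1 1
0 1 0 0
1 0 0 1
1 0 0 1

After press 4 at (3,1):
1 0 1 1
0 1 0 0
1 1 0 1
0 1 1 1

Lights still on: 10

Answer: no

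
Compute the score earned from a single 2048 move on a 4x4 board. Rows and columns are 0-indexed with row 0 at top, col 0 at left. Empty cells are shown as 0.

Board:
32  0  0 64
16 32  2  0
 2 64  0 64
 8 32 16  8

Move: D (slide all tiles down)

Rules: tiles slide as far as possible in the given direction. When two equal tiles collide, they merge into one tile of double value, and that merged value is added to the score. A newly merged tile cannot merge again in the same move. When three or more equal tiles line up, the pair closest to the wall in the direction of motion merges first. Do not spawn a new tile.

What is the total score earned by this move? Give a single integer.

Answer: 128

Derivation:
Slide down:
col 0: [32, 16, 2, 8] -> [32, 16, 2, 8]  score +0 (running 0)
col 1: [0, 32, 64, 32] -> [0, 32, 64, 32]  score +0 (running 0)
col 2: [0, 2, 0, 16] -> [0, 0, 2, 16]  score +0 (running 0)
col 3: [64, 0, 64, 8] -> [0, 0, 128, 8]  score +128 (running 128)
Board after move:
 32   0   0   0
 16  32   0   0
  2  64   2 128
  8  32  16   8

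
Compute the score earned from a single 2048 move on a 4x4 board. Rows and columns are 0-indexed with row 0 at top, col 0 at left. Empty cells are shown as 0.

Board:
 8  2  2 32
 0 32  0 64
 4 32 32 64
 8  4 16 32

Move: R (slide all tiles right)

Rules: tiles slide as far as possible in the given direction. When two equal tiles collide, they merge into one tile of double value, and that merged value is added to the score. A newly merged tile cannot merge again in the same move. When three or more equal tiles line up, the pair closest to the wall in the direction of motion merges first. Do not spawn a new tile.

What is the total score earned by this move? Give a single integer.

Slide right:
row 0: [8, 2, 2, 32] -> [0, 8, 4, 32]  score +4 (running 4)
row 1: [0, 32, 0, 64] -> [0, 0, 32, 64]  score +0 (running 4)
row 2: [4, 32, 32, 64] -> [0, 4, 64, 64]  score +64 (running 68)
row 3: [8, 4, 16, 32] -> [8, 4, 16, 32]  score +0 (running 68)
Board after move:
 0  8  4 32
 0  0 32 64
 0  4 64 64
 8  4 16 32

Answer: 68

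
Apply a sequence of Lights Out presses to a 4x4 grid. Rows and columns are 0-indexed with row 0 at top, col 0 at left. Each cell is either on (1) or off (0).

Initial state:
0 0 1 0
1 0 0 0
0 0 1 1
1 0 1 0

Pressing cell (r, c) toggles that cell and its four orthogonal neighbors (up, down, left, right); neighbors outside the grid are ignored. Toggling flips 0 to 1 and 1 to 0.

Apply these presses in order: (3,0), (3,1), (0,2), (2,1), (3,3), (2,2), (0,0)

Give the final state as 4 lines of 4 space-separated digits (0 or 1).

Answer: 1 0 0 1
0 1 0 0
0 1 1 1
1 1 0 1

Derivation:
After press 1 at (3,0):
0 0 1 0
1 0 0 0
1 0 1 1
0 1 1 0

After press 2 at (3,1):
0 0 1 0
1 0 0 0
1 1 1 1
1 0 0 0

After press 3 at (0,2):
0 1 0 1
1 0 1 0
1 1 1 1
1 0 0 0

After press 4 at (2,1):
0 1 0 1
1 1 1 0
0 0 0 1
1 1 0 0

After press 5 at (3,3):
0 1 0 1
1 1 1 0
0 0 0 0
1 1 1 1

After press 6 at (2,2):
0 1 0 1
1 1 0 0
0 1 1 1
1 1 0 1

After press 7 at (0,0):
1 0 0 1
0 1 0 0
0 1 1 1
1 1 0 1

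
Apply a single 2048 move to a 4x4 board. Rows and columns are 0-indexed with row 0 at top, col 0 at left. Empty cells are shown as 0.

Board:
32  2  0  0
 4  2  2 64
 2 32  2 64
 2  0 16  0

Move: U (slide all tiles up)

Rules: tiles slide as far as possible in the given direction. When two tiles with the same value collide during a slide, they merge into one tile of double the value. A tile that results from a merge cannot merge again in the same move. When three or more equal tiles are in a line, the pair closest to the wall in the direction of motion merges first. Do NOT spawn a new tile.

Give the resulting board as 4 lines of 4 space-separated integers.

Answer:  32   4   4 128
  4  32  16   0
  4   0   0   0
  0   0   0   0

Derivation:
Slide up:
col 0: [32, 4, 2, 2] -> [32, 4, 4, 0]
col 1: [2, 2, 32, 0] -> [4, 32, 0, 0]
col 2: [0, 2, 2, 16] -> [4, 16, 0, 0]
col 3: [0, 64, 64, 0] -> [128, 0, 0, 0]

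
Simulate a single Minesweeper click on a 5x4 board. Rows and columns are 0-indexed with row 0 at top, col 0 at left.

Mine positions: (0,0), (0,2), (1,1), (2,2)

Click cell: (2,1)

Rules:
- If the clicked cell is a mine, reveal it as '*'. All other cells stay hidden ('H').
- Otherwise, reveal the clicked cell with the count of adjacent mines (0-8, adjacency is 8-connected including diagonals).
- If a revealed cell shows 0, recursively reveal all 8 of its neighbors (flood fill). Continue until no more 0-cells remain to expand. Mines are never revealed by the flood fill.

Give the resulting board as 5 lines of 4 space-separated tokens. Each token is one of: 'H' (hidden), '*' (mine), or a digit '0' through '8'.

H H H H
H H H H
H 2 H H
H H H H
H H H H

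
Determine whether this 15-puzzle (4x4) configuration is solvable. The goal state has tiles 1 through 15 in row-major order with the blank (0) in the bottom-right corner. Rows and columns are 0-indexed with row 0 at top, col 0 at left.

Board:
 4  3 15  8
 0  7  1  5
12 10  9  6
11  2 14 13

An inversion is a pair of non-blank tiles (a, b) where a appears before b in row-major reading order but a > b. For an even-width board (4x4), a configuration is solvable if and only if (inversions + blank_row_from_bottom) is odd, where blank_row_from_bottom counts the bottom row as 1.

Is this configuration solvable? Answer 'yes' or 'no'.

Answer: yes

Derivation:
Inversions: 40
Blank is in row 1 (0-indexed from top), which is row 3 counting from the bottom (bottom = 1).
40 + 3 = 43, which is odd, so the puzzle is solvable.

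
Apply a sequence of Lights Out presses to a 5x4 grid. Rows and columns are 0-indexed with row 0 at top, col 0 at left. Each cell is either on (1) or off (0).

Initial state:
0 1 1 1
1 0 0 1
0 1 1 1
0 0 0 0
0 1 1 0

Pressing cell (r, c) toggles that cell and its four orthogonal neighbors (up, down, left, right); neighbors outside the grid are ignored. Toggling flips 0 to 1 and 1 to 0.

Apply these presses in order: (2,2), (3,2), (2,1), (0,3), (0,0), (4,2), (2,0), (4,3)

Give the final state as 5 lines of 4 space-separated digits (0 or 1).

After press 1 at (2,2):
0 1 1 1
1 0 1 1
0 0 0 0
0 0 1 0
0 1 1 0

After press 2 at (3,2):
0 1 1 1
1 0 1 1
0 0 1 0
0 1 0 1
0 1 0 0

After press 3 at (2,1):
0 1 1 1
1 1 1 1
1 1 0 0
0 0 0 1
0 1 0 0

After press 4 at (0,3):
0 1 0 0
1 1 1 0
1 1 0 0
0 0 0 1
0 1 0 0

After press 5 at (0,0):
1 0 0 0
0 1 1 0
1 1 0 0
0 0 0 1
0 1 0 0

After press 6 at (4,2):
1 0 0 0
0 1 1 0
1 1 0 0
0 0 1 1
0 0 1 1

After press 7 at (2,0):
1 0 0 0
1 1 1 0
0 0 0 0
1 0 1 1
0 0 1 1

After press 8 at (4,3):
1 0 0 0
1 1 1 0
0 0 0 0
1 0 1 0
0 0 0 0

Answer: 1 0 0 0
1 1 1 0
0 0 0 0
1 0 1 0
0 0 0 0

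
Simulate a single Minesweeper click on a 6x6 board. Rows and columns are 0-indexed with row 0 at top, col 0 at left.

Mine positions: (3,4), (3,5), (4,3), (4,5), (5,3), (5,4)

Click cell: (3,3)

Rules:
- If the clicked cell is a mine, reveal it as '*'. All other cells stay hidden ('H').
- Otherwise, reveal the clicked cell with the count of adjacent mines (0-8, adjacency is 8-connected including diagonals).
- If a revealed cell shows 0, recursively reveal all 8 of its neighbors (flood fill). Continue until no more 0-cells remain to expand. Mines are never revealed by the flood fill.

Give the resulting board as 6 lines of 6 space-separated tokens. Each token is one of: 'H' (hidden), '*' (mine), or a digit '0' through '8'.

H H H H H H
H H H H H H
H H H H H H
H H H 2 H H
H H H H H H
H H H H H H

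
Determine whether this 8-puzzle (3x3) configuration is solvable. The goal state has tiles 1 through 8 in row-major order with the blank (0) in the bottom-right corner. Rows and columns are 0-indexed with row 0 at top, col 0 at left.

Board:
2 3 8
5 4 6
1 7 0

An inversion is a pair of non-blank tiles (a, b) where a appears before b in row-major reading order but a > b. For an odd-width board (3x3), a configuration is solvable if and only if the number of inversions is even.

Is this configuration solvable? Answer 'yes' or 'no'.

Answer: no

Derivation:
Inversions (pairs i<j in row-major order where tile[i] > tile[j] > 0): 11
11 is odd, so the puzzle is not solvable.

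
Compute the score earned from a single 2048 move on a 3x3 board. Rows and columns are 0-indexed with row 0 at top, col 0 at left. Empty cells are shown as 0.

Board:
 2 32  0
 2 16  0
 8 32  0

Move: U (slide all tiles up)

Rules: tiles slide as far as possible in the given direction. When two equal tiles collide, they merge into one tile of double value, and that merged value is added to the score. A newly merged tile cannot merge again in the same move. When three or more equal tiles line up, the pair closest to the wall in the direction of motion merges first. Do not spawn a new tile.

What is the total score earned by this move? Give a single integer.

Slide up:
col 0: [2, 2, 8] -> [4, 8, 0]  score +4 (running 4)
col 1: [32, 16, 32] -> [32, 16, 32]  score +0 (running 4)
col 2: [0, 0, 0] -> [0, 0, 0]  score +0 (running 4)
Board after move:
 4 32  0
 8 16  0
 0 32  0

Answer: 4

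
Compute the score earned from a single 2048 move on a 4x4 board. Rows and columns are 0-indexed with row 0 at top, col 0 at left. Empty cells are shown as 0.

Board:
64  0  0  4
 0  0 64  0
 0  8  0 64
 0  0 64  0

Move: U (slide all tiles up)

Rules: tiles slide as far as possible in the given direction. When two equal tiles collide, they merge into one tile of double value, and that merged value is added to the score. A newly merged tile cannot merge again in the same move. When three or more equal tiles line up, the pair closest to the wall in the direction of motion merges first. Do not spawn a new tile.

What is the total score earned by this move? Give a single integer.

Answer: 128

Derivation:
Slide up:
col 0: [64, 0, 0, 0] -> [64, 0, 0, 0]  score +0 (running 0)
col 1: [0, 0, 8, 0] -> [8, 0, 0, 0]  score +0 (running 0)
col 2: [0, 64, 0, 64] -> [128, 0, 0, 0]  score +128 (running 128)
col 3: [4, 0, 64, 0] -> [4, 64, 0, 0]  score +0 (running 128)
Board after move:
 64   8 128   4
  0   0   0  64
  0   0   0   0
  0   0   0   0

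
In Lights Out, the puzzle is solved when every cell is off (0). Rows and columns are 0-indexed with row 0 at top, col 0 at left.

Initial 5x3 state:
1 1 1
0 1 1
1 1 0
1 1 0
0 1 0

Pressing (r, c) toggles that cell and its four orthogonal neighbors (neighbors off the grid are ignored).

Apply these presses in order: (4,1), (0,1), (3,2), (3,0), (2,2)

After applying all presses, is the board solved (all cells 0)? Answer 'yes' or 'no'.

After press 1 at (4,1):
1 1 1
0 1 1
1 1 0
1 0 0
1 0 1

After press 2 at (0,1):
0 0 0
0 0 1
1 1 0
1 0 0
1 0 1

After press 3 at (3,2):
0 0 0
0 0 1
1 1 1
1 1 1
1 0 0

After press 4 at (3,0):
0 0 0
0 0 1
0 1 1
0 0 1
0 0 0

After press 5 at (2,2):
0 0 0
0 0 0
0 0 0
0 0 0
0 0 0

Lights still on: 0

Answer: yes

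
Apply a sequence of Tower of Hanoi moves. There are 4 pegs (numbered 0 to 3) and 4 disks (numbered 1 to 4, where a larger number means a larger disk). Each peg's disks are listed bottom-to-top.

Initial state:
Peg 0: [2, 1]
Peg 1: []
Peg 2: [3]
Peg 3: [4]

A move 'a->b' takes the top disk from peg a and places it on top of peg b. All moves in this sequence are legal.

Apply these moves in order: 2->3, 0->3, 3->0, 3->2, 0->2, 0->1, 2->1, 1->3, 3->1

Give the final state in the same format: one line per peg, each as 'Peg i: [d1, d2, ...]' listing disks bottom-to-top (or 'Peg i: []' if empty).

Answer: Peg 0: []
Peg 1: [2, 1]
Peg 2: [3]
Peg 3: [4]

Derivation:
After move 1 (2->3):
Peg 0: [2, 1]
Peg 1: []
Peg 2: []
Peg 3: [4, 3]

After move 2 (0->3):
Peg 0: [2]
Peg 1: []
Peg 2: []
Peg 3: [4, 3, 1]

After move 3 (3->0):
Peg 0: [2, 1]
Peg 1: []
Peg 2: []
Peg 3: [4, 3]

After move 4 (3->2):
Peg 0: [2, 1]
Peg 1: []
Peg 2: [3]
Peg 3: [4]

After move 5 (0->2):
Peg 0: [2]
Peg 1: []
Peg 2: [3, 1]
Peg 3: [4]

After move 6 (0->1):
Peg 0: []
Peg 1: [2]
Peg 2: [3, 1]
Peg 3: [4]

After move 7 (2->1):
Peg 0: []
Peg 1: [2, 1]
Peg 2: [3]
Peg 3: [4]

After move 8 (1->3):
Peg 0: []
Peg 1: [2]
Peg 2: [3]
Peg 3: [4, 1]

After move 9 (3->1):
Peg 0: []
Peg 1: [2, 1]
Peg 2: [3]
Peg 3: [4]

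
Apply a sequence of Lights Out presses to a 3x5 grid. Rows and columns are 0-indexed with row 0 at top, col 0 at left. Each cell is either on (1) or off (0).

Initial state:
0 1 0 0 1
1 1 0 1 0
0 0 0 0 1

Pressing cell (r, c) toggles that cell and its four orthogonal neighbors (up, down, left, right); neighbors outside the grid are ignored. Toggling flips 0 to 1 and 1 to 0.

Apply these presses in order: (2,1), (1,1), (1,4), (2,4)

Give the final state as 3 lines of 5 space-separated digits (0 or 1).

Answer: 0 0 0 0 0
0 1 1 0 0
1 0 1 1 1

Derivation:
After press 1 at (2,1):
0 1 0 0 1
1 0 0 1 0
1 1 1 0 1

After press 2 at (1,1):
0 0 0 0 1
0 1 1 1 0
1 0 1 0 1

After press 3 at (1,4):
0 0 0 0 0
0 1 1 0 1
1 0 1 0 0

After press 4 at (2,4):
0 0 0 0 0
0 1 1 0 0
1 0 1 1 1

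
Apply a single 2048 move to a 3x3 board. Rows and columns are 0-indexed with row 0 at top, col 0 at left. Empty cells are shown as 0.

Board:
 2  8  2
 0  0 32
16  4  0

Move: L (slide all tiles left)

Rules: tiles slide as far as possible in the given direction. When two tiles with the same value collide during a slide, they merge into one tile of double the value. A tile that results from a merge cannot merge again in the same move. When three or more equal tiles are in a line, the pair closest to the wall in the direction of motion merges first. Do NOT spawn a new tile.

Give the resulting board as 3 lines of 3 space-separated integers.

Answer:  2  8  2
32  0  0
16  4  0

Derivation:
Slide left:
row 0: [2, 8, 2] -> [2, 8, 2]
row 1: [0, 0, 32] -> [32, 0, 0]
row 2: [16, 4, 0] -> [16, 4, 0]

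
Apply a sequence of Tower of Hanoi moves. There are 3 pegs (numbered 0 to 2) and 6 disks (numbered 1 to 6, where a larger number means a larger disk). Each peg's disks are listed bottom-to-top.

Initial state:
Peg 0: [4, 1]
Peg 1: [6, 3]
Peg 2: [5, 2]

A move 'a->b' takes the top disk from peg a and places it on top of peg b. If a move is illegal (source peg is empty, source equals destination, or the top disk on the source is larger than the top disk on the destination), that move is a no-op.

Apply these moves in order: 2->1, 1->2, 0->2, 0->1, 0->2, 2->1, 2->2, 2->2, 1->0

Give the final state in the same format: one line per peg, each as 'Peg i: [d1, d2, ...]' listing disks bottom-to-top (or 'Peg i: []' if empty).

After move 1 (2->1):
Peg 0: [4, 1]
Peg 1: [6, 3, 2]
Peg 2: [5]

After move 2 (1->2):
Peg 0: [4, 1]
Peg 1: [6, 3]
Peg 2: [5, 2]

After move 3 (0->2):
Peg 0: [4]
Peg 1: [6, 3]
Peg 2: [5, 2, 1]

After move 4 (0->1):
Peg 0: [4]
Peg 1: [6, 3]
Peg 2: [5, 2, 1]

After move 5 (0->2):
Peg 0: [4]
Peg 1: [6, 3]
Peg 2: [5, 2, 1]

After move 6 (2->1):
Peg 0: [4]
Peg 1: [6, 3, 1]
Peg 2: [5, 2]

After move 7 (2->2):
Peg 0: [4]
Peg 1: [6, 3, 1]
Peg 2: [5, 2]

After move 8 (2->2):
Peg 0: [4]
Peg 1: [6, 3, 1]
Peg 2: [5, 2]

After move 9 (1->0):
Peg 0: [4, 1]
Peg 1: [6, 3]
Peg 2: [5, 2]

Answer: Peg 0: [4, 1]
Peg 1: [6, 3]
Peg 2: [5, 2]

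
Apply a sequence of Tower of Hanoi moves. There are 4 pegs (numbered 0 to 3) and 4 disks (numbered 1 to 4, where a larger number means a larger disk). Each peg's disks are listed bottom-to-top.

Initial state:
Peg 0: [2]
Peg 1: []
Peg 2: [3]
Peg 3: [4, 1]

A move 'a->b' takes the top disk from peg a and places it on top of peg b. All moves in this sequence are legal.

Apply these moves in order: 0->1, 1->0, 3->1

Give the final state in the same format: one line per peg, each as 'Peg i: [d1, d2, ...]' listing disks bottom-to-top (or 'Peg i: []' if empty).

After move 1 (0->1):
Peg 0: []
Peg 1: [2]
Peg 2: [3]
Peg 3: [4, 1]

After move 2 (1->0):
Peg 0: [2]
Peg 1: []
Peg 2: [3]
Peg 3: [4, 1]

After move 3 (3->1):
Peg 0: [2]
Peg 1: [1]
Peg 2: [3]
Peg 3: [4]

Answer: Peg 0: [2]
Peg 1: [1]
Peg 2: [3]
Peg 3: [4]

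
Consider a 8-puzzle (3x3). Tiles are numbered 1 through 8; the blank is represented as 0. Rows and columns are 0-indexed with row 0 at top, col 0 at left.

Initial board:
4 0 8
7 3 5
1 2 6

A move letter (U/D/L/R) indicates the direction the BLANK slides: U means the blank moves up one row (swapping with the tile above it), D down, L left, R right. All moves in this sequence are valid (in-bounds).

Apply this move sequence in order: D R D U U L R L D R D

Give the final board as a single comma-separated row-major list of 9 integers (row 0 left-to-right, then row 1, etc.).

Answer: 4, 5, 3, 7, 8, 6, 1, 2, 0

Derivation:
After move 1 (D):
4 3 8
7 0 5
1 2 6

After move 2 (R):
4 3 8
7 5 0
1 2 6

After move 3 (D):
4 3 8
7 5 6
1 2 0

After move 4 (U):
4 3 8
7 5 0
1 2 6

After move 5 (U):
4 3 0
7 5 8
1 2 6

After move 6 (L):
4 0 3
7 5 8
1 2 6

After move 7 (R):
4 3 0
7 5 8
1 2 6

After move 8 (L):
4 0 3
7 5 8
1 2 6

After move 9 (D):
4 5 3
7 0 8
1 2 6

After move 10 (R):
4 5 3
7 8 0
1 2 6

After move 11 (D):
4 5 3
7 8 6
1 2 0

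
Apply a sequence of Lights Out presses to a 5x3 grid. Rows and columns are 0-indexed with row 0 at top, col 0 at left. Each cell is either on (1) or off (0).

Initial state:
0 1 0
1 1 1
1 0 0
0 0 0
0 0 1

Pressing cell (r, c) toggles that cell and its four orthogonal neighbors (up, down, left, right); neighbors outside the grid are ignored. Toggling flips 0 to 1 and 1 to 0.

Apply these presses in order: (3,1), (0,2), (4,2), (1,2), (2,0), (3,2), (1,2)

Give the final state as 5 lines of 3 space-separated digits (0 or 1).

After press 1 at (3,1):
0 1 0
1 1 1
1 1 0
1 1 1
0 1 1

After press 2 at (0,2):
0 0 1
1 1 0
1 1 0
1 1 1
0 1 1

After press 3 at (4,2):
0 0 1
1 1 0
1 1 0
1 1 0
0 0 0

After press 4 at (1,2):
0 0 0
1 0 1
1 1 1
1 1 0
0 0 0

After press 5 at (2,0):
0 0 0
0 0 1
0 0 1
0 1 0
0 0 0

After press 6 at (3,2):
0 0 0
0 0 1
0 0 0
0 0 1
0 0 1

After press 7 at (1,2):
0 0 1
0 1 0
0 0 1
0 0 1
0 0 1

Answer: 0 0 1
0 1 0
0 0 1
0 0 1
0 0 1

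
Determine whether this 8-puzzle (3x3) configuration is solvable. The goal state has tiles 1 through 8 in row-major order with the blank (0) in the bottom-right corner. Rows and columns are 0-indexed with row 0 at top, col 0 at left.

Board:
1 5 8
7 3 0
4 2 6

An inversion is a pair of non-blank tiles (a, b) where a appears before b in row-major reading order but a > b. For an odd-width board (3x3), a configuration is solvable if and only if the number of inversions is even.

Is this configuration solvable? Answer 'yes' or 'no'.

Answer: yes

Derivation:
Inversions (pairs i<j in row-major order where tile[i] > tile[j] > 0): 14
14 is even, so the puzzle is solvable.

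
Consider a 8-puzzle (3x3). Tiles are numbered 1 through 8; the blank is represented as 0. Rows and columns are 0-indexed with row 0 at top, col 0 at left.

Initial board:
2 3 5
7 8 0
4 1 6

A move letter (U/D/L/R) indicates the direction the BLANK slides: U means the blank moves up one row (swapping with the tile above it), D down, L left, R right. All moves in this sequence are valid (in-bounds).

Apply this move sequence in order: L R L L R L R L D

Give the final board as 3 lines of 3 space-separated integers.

Answer: 2 3 5
4 7 8
0 1 6

Derivation:
After move 1 (L):
2 3 5
7 0 8
4 1 6

After move 2 (R):
2 3 5
7 8 0
4 1 6

After move 3 (L):
2 3 5
7 0 8
4 1 6

After move 4 (L):
2 3 5
0 7 8
4 1 6

After move 5 (R):
2 3 5
7 0 8
4 1 6

After move 6 (L):
2 3 5
0 7 8
4 1 6

After move 7 (R):
2 3 5
7 0 8
4 1 6

After move 8 (L):
2 3 5
0 7 8
4 1 6

After move 9 (D):
2 3 5
4 7 8
0 1 6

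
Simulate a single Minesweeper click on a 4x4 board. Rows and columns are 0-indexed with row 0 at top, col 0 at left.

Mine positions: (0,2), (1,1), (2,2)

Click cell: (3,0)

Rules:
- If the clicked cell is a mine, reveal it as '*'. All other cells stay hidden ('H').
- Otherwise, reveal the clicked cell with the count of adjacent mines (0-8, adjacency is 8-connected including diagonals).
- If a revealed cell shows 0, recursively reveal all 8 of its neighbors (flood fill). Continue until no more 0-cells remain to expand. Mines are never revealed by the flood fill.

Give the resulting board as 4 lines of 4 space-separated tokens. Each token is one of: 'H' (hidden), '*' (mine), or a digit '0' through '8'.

H H H H
H H H H
1 2 H H
0 1 H H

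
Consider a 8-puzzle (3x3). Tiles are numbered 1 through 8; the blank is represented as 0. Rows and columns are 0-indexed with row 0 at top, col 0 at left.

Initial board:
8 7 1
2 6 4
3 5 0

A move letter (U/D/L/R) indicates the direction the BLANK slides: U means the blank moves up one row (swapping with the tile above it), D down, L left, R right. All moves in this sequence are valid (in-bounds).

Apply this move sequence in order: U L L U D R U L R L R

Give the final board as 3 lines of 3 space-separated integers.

Answer: 8 0 1
2 7 6
3 5 4

Derivation:
After move 1 (U):
8 7 1
2 6 0
3 5 4

After move 2 (L):
8 7 1
2 0 6
3 5 4

After move 3 (L):
8 7 1
0 2 6
3 5 4

After move 4 (U):
0 7 1
8 2 6
3 5 4

After move 5 (D):
8 7 1
0 2 6
3 5 4

After move 6 (R):
8 7 1
2 0 6
3 5 4

After move 7 (U):
8 0 1
2 7 6
3 5 4

After move 8 (L):
0 8 1
2 7 6
3 5 4

After move 9 (R):
8 0 1
2 7 6
3 5 4

After move 10 (L):
0 8 1
2 7 6
3 5 4

After move 11 (R):
8 0 1
2 7 6
3 5 4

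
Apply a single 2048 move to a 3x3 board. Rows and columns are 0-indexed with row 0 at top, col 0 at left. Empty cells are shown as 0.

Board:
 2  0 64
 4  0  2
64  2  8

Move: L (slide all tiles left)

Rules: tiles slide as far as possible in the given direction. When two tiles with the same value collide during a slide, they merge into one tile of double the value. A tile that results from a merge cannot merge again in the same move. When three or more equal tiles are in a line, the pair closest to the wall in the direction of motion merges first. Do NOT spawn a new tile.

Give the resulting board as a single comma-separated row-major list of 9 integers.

Answer: 2, 64, 0, 4, 2, 0, 64, 2, 8

Derivation:
Slide left:
row 0: [2, 0, 64] -> [2, 64, 0]
row 1: [4, 0, 2] -> [4, 2, 0]
row 2: [64, 2, 8] -> [64, 2, 8]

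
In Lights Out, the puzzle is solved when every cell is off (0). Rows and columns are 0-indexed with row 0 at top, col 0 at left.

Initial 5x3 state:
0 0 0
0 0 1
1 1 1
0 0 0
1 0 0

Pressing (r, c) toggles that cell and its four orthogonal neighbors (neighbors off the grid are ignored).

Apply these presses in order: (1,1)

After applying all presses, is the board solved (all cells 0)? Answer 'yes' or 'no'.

After press 1 at (1,1):
0 1 0
1 1 0
1 0 1
0 0 0
1 0 0

Lights still on: 6

Answer: no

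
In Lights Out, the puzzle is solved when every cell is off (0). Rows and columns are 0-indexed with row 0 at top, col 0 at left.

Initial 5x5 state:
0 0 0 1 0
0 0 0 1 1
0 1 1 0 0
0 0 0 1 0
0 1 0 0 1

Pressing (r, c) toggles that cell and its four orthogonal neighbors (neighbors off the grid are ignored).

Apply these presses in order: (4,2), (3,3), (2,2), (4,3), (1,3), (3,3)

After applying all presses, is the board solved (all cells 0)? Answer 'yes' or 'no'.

After press 1 at (4,2):
0 0 0 1 0
0 0 0 1 1
0 1 1 0 0
0 0 1 1 0
0 0 1 1 1

After press 2 at (3,3):
0 0 0 1 0
0 0 0 1 1
0 1 1 1 0
0 0 0 0 1
0 0 1 0 1

After press 3 at (2,2):
0 0 0 1 0
0 0 1 1 1
0 0 0 0 0
0 0 1 0 1
0 0 1 0 1

After press 4 at (4,3):
0 0 0 1 0
0 0 1 1 1
0 0 0 0 0
0 0 1 1 1
0 0 0 1 0

After press 5 at (1,3):
0 0 0 0 0
0 0 0 0 0
0 0 0 1 0
0 0 1 1 1
0 0 0 1 0

After press 6 at (3,3):
0 0 0 0 0
0 0 0 0 0
0 0 0 0 0
0 0 0 0 0
0 0 0 0 0

Lights still on: 0

Answer: yes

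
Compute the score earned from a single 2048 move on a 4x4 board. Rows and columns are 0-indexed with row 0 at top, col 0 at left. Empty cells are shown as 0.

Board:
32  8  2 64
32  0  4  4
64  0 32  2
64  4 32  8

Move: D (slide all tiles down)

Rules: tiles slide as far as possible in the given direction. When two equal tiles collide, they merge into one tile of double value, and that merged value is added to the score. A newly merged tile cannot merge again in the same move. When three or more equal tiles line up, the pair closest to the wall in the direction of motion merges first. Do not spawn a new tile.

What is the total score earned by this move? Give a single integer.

Answer: 256

Derivation:
Slide down:
col 0: [32, 32, 64, 64] -> [0, 0, 64, 128]  score +192 (running 192)
col 1: [8, 0, 0, 4] -> [0, 0, 8, 4]  score +0 (running 192)
col 2: [2, 4, 32, 32] -> [0, 2, 4, 64]  score +64 (running 256)
col 3: [64, 4, 2, 8] -> [64, 4, 2, 8]  score +0 (running 256)
Board after move:
  0   0   0  64
  0   0   2   4
 64   8   4   2
128   4  64   8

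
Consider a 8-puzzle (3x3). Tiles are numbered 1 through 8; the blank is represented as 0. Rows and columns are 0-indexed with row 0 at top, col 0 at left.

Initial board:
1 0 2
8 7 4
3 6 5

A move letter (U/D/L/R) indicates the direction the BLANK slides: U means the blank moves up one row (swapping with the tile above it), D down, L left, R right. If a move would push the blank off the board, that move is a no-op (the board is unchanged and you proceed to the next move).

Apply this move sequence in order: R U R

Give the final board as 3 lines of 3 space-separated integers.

Answer: 1 2 0
8 7 4
3 6 5

Derivation:
After move 1 (R):
1 2 0
8 7 4
3 6 5

After move 2 (U):
1 2 0
8 7 4
3 6 5

After move 3 (R):
1 2 0
8 7 4
3 6 5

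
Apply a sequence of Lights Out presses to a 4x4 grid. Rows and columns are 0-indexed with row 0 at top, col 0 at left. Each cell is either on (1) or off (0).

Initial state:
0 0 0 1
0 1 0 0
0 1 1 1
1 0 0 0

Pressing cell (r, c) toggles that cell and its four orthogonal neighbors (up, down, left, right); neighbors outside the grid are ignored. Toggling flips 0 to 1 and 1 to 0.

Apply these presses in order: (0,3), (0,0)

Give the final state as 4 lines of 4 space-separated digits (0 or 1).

After press 1 at (0,3):
0 0 1 0
0 1 0 1
0 1 1 1
1 0 0 0

After press 2 at (0,0):
1 1 1 0
1 1 0 1
0 1 1 1
1 0 0 0

Answer: 1 1 1 0
1 1 0 1
0 1 1 1
1 0 0 0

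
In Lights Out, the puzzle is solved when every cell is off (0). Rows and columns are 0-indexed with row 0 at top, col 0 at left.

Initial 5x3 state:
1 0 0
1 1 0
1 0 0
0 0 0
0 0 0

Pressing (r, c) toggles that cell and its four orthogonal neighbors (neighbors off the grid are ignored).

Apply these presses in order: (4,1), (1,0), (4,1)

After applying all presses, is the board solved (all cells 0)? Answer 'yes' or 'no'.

After press 1 at (4,1):
1 0 0
1 1 0
1 0 0
0 1 0
1 1 1

After press 2 at (1,0):
0 0 0
0 0 0
0 0 0
0 1 0
1 1 1

After press 3 at (4,1):
0 0 0
0 0 0
0 0 0
0 0 0
0 0 0

Lights still on: 0

Answer: yes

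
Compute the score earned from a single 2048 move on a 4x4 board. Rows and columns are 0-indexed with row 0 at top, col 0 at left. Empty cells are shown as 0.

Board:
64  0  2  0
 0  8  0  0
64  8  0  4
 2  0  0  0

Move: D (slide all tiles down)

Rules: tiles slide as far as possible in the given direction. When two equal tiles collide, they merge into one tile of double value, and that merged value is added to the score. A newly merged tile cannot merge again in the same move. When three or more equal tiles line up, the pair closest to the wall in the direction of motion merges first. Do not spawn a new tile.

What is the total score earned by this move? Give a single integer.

Slide down:
col 0: [64, 0, 64, 2] -> [0, 0, 128, 2]  score +128 (running 128)
col 1: [0, 8, 8, 0] -> [0, 0, 0, 16]  score +16 (running 144)
col 2: [2, 0, 0, 0] -> [0, 0, 0, 2]  score +0 (running 144)
col 3: [0, 0, 4, 0] -> [0, 0, 0, 4]  score +0 (running 144)
Board after move:
  0   0   0   0
  0   0   0   0
128   0   0   0
  2  16   2   4

Answer: 144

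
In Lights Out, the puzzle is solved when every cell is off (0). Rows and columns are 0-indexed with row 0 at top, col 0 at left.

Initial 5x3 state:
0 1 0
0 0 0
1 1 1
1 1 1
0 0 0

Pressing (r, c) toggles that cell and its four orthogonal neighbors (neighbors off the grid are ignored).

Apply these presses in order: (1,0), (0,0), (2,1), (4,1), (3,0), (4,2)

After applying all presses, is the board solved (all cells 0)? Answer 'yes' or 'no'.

After press 1 at (1,0):
1 1 0
1 1 0
0 1 1
1 1 1
0 0 0

After press 2 at (0,0):
0 0 0
0 1 0
0 1 1
1 1 1
0 0 0

After press 3 at (2,1):
0 0 0
0 0 0
1 0 0
1 0 1
0 0 0

After press 4 at (4,1):
0 0 0
0 0 0
1 0 0
1 1 1
1 1 1

After press 5 at (3,0):
0 0 0
0 0 0
0 0 0
0 0 1
0 1 1

After press 6 at (4,2):
0 0 0
0 0 0
0 0 0
0 0 0
0 0 0

Lights still on: 0

Answer: yes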